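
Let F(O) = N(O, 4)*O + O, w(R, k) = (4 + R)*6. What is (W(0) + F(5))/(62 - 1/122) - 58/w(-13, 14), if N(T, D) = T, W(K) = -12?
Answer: 92873/68067 ≈ 1.3644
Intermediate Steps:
w(R, k) = 24 + 6*R
F(O) = O + O² (F(O) = O*O + O = O² + O = O + O²)
(W(0) + F(5))/(62 - 1/122) - 58/w(-13, 14) = (-12 + 5*(1 + 5))/(62 - 1/122) - 58/(24 + 6*(-13)) = (-12 + 5*6)/(62 - 1*1/122) - 58/(24 - 78) = (-12 + 30)/(62 - 1/122) - 58/(-54) = 18/(7563/122) - 58*(-1/54) = 18*(122/7563) + 29/27 = 732/2521 + 29/27 = 92873/68067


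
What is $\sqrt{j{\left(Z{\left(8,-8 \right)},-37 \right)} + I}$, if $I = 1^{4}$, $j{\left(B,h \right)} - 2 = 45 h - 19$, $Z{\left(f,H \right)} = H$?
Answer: $41 i \approx 41.0 i$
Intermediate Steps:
$j{\left(B,h \right)} = -17 + 45 h$ ($j{\left(B,h \right)} = 2 + \left(45 h - 19\right) = 2 + \left(-19 + 45 h\right) = -17 + 45 h$)
$I = 1$
$\sqrt{j{\left(Z{\left(8,-8 \right)},-37 \right)} + I} = \sqrt{\left(-17 + 45 \left(-37\right)\right) + 1} = \sqrt{\left(-17 - 1665\right) + 1} = \sqrt{-1682 + 1} = \sqrt{-1681} = 41 i$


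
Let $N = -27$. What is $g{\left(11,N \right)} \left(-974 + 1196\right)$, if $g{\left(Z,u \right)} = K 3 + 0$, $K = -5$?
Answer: $-3330$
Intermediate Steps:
$g{\left(Z,u \right)} = -15$ ($g{\left(Z,u \right)} = \left(-5\right) 3 + 0 = -15 + 0 = -15$)
$g{\left(11,N \right)} \left(-974 + 1196\right) = - 15 \left(-974 + 1196\right) = \left(-15\right) 222 = -3330$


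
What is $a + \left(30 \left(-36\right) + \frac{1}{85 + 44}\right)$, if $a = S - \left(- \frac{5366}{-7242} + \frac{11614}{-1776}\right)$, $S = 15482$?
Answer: $\frac{664028240531}{46088088} \approx 14408.0$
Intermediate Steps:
$a = \frac{5533356731}{357272}$ ($a = 15482 - \left(- \frac{5366}{-7242} + \frac{11614}{-1776}\right) = 15482 - \left(\left(-5366\right) \left(- \frac{1}{7242}\right) + 11614 \left(- \frac{1}{1776}\right)\right) = 15482 - \left(\frac{2683}{3621} - \frac{5807}{888}\right) = 15482 - - \frac{2071627}{357272} = 15482 + \frac{2071627}{357272} = \frac{5533356731}{357272} \approx 15488.0$)
$a + \left(30 \left(-36\right) + \frac{1}{85 + 44}\right) = \frac{5533356731}{357272} + \left(30 \left(-36\right) + \frac{1}{85 + 44}\right) = \frac{5533356731}{357272} - \left(1080 - \frac{1}{129}\right) = \frac{5533356731}{357272} + \left(-1080 + \frac{1}{129}\right) = \frac{5533356731}{357272} - \frac{139319}{129} = \frac{664028240531}{46088088}$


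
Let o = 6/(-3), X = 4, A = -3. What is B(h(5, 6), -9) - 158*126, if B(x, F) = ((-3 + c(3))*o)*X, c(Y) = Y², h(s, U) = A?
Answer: -19956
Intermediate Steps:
h(s, U) = -3
o = -2 (o = 6*(-⅓) = -2)
B(x, F) = -48 (B(x, F) = ((-3 + 3²)*(-2))*4 = ((-3 + 9)*(-2))*4 = (6*(-2))*4 = -12*4 = -48)
B(h(5, 6), -9) - 158*126 = -48 - 158*126 = -48 - 19908 = -19956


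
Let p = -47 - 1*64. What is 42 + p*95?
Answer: -10503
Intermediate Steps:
p = -111 (p = -47 - 64 = -111)
42 + p*95 = 42 - 111*95 = 42 - 10545 = -10503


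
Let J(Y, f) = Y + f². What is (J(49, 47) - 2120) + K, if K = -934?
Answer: -796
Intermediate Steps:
(J(49, 47) - 2120) + K = ((49 + 47²) - 2120) - 934 = ((49 + 2209) - 2120) - 934 = (2258 - 2120) - 934 = 138 - 934 = -796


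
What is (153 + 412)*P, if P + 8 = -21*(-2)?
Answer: 19210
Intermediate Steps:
P = 34 (P = -8 - 21*(-2) = -8 + 42 = 34)
(153 + 412)*P = (153 + 412)*34 = 565*34 = 19210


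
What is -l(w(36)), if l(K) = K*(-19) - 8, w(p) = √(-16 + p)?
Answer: 8 + 38*√5 ≈ 92.971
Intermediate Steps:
l(K) = -8 - 19*K (l(K) = -19*K - 8 = -8 - 19*K)
-l(w(36)) = -(-8 - 19*√(-16 + 36)) = -(-8 - 38*√5) = 8 + 38*√5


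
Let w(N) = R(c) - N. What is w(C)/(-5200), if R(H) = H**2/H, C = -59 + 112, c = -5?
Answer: 29/2600 ≈ 0.011154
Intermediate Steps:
C = 53
R(H) = H
w(N) = -5 - N
w(C)/(-5200) = (-5 - 1*53)/(-5200) = (-5 - 53)*(-1/5200) = -58*(-1/5200) = 29/2600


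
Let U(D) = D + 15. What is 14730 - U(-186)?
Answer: 14901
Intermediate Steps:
U(D) = 15 + D
14730 - U(-186) = 14730 - (15 - 186) = 14730 - 1*(-171) = 14730 + 171 = 14901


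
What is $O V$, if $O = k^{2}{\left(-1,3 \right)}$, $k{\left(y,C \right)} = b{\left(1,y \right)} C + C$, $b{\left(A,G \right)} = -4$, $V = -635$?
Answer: $-51435$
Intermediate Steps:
$k{\left(y,C \right)} = - 3 C$ ($k{\left(y,C \right)} = - 4 C + C = - 3 C$)
$O = 81$ ($O = \left(\left(-3\right) 3\right)^{2} = \left(-9\right)^{2} = 81$)
$O V = 81 \left(-635\right) = -51435$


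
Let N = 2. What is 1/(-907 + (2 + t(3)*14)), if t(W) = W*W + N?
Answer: -1/751 ≈ -0.0013316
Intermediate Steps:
t(W) = 2 + W² (t(W) = W*W + 2 = W² + 2 = 2 + W²)
1/(-907 + (2 + t(3)*14)) = 1/(-907 + (2 + (2 + 3²)*14)) = 1/(-907 + (2 + (2 + 9)*14)) = 1/(-907 + (2 + 11*14)) = 1/(-907 + (2 + 154)) = 1/(-907 + 156) = 1/(-751) = -1/751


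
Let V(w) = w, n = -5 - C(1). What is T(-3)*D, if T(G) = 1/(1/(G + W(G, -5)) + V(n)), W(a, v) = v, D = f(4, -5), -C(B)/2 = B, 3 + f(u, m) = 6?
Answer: -24/25 ≈ -0.96000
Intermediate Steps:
f(u, m) = 3 (f(u, m) = -3 + 6 = 3)
C(B) = -2*B
D = 3
n = -3 (n = -5 - (-2) = -5 - 1*(-2) = -5 + 2 = -3)
T(G) = 1/(-3 + 1/(-5 + G)) (T(G) = 1/(1/(G - 5) - 3) = 1/(1/(-5 + G) - 3) = 1/(-3 + 1/(-5 + G)))
T(-3)*D = ((5 - 1*(-3))/(-16 + 3*(-3)))*3 = ((5 + 3)/(-16 - 9))*3 = (8/(-25))*3 = -1/25*8*3 = -8/25*3 = -24/25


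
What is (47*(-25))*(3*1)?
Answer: -3525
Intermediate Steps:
(47*(-25))*(3*1) = -1175*3 = -3525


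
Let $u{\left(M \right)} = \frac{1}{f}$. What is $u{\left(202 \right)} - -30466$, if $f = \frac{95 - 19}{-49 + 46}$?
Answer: $\frac{2315413}{76} \approx 30466.0$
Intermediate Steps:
$f = - \frac{76}{3}$ ($f = \frac{76}{-3} = 76 \left(- \frac{1}{3}\right) = - \frac{76}{3} \approx -25.333$)
$u{\left(M \right)} = - \frac{3}{76}$ ($u{\left(M \right)} = \frac{1}{- \frac{76}{3}} = - \frac{3}{76}$)
$u{\left(202 \right)} - -30466 = - \frac{3}{76} - -30466 = - \frac{3}{76} + 30466 = \frac{2315413}{76}$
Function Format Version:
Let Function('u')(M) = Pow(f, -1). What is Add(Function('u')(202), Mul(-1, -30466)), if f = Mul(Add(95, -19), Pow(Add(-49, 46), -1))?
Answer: Rational(2315413, 76) ≈ 30466.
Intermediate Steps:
f = Rational(-76, 3) (f = Mul(76, Pow(-3, -1)) = Mul(76, Rational(-1, 3)) = Rational(-76, 3) ≈ -25.333)
Function('u')(M) = Rational(-3, 76) (Function('u')(M) = Pow(Rational(-76, 3), -1) = Rational(-3, 76))
Add(Function('u')(202), Mul(-1, -30466)) = Add(Rational(-3, 76), Mul(-1, -30466)) = Add(Rational(-3, 76), 30466) = Rational(2315413, 76)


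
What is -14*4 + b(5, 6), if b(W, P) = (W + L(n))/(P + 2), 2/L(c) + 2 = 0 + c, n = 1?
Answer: -445/8 ≈ -55.625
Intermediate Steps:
L(c) = 2/(-2 + c) (L(c) = 2/(-2 + (0 + c)) = 2/(-2 + c))
b(W, P) = (-2 + W)/(2 + P) (b(W, P) = (W + 2/(-2 + 1))/(P + 2) = (W + 2/(-1))/(2 + P) = (W + 2*(-1))/(2 + P) = (W - 2)/(2 + P) = (-2 + W)/(2 + P))
-14*4 + b(5, 6) = -14*4 + (-2 + 5)/(2 + 6) = -56 + 3/8 = -445/8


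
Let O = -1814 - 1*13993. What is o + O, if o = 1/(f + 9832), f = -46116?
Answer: -573541189/36284 ≈ -15807.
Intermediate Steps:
O = -15807 (O = -1814 - 13993 = -15807)
o = -1/36284 (o = 1/(-46116 + 9832) = 1/(-36284) = -1/36284 ≈ -2.7560e-5)
o + O = -1/36284 - 15807 = -573541189/36284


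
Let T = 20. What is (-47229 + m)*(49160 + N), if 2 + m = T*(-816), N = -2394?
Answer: -2972026066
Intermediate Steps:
m = -16322 (m = -2 + 20*(-816) = -2 - 16320 = -16322)
(-47229 + m)*(49160 + N) = (-47229 - 16322)*(49160 - 2394) = -63551*46766 = -2972026066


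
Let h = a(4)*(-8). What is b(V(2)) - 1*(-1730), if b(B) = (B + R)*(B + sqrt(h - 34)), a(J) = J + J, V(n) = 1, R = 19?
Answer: 1750 + 140*I*sqrt(2) ≈ 1750.0 + 197.99*I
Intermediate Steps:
a(J) = 2*J
h = -64 (h = (2*4)*(-8) = 8*(-8) = -64)
b(B) = (19 + B)*(B + 7*I*sqrt(2)) (b(B) = (B + 19)*(B + sqrt(-64 - 34)) = (19 + B)*(B + sqrt(-98)) = (19 + B)*(B + 7*I*sqrt(2)))
b(V(2)) - 1*(-1730) = (1**2 + 19*1 + 133*I*sqrt(2) + 7*I*1*sqrt(2)) - 1*(-1730) = (1 + 19 + 133*I*sqrt(2) + 7*I*sqrt(2)) + 1730 = (20 + 140*I*sqrt(2)) + 1730 = 1750 + 140*I*sqrt(2)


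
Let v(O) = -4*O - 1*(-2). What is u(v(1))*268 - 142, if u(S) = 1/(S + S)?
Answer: -209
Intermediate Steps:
v(O) = 2 - 4*O (v(O) = -4*O + 2 = 2 - 4*O)
u(S) = 1/(2*S)
u(v(1))*268 - 142 = (1/(2*(2 - 4*1)))*268 - 142 = (1/(2*(2 - 4)))*268 - 142 = ((1/2)/(-2))*268 - 142 = ((1/2)*(-1/2))*268 - 142 = -1/4*268 - 142 = -67 - 142 = -209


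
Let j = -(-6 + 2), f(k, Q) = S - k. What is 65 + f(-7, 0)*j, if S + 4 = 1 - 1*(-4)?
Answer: 97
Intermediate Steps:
S = 1 (S = -4 + (1 - 1*(-4)) = -4 + (1 + 4) = -4 + 5 = 1)
f(k, Q) = 1 - k
j = 4 (j = -1*(-4) = 4)
65 + f(-7, 0)*j = 65 + (1 - 1*(-7))*4 = 65 + (1 + 7)*4 = 65 + 8*4 = 65 + 32 = 97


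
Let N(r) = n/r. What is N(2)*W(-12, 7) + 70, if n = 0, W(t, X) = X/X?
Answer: 70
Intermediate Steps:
W(t, X) = 1
N(r) = 0 (N(r) = 0/r = 0)
N(2)*W(-12, 7) + 70 = 0*1 + 70 = 0 + 70 = 70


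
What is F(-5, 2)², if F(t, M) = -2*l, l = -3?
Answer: 36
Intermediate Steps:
F(t, M) = 6 (F(t, M) = -2*(-3) = 6)
F(-5, 2)² = 6² = 36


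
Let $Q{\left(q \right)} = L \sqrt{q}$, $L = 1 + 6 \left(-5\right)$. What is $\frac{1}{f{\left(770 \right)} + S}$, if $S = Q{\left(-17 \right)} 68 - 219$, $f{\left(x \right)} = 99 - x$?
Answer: $\frac{i}{2 \left(- 445 i + 986 \sqrt{17}\right)} \approx -1.3303 \cdot 10^{-5} + 0.00012153 i$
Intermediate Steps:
$L = -29$ ($L = 1 - 30 = -29$)
$Q{\left(q \right)} = - 29 \sqrt{q}$
$S = -219 - 1972 i \sqrt{17}$ ($S = - 29 \sqrt{-17} \cdot 68 - 219 = - 29 i \sqrt{17} \cdot 68 - 219 = - 1972 i \sqrt{17} - 219 = -219 - 1972 i \sqrt{17} \approx -219.0 - 8130.8 i$)
$\frac{1}{f{\left(770 \right)} + S} = \frac{1}{\left(99 - 770\right) - \left(219 + 1972 i \sqrt{17}\right)} = \frac{1}{-671 - \left(219 + 1972 i \sqrt{17}\right)} = \frac{1}{-890 - 1972 i \sqrt{17}}$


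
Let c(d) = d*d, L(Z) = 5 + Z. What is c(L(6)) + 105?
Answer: 226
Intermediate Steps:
c(d) = d**2
c(L(6)) + 105 = (5 + 6)**2 + 105 = 11**2 + 105 = 121 + 105 = 226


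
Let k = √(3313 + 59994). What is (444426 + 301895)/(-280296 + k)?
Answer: -209190791016/78565784309 - 746321*√63307/78565784309 ≈ -2.6650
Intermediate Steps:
k = √63307 ≈ 251.61
(444426 + 301895)/(-280296 + k) = (444426 + 301895)/(-280296 + √63307) = 746321/(-280296 + √63307)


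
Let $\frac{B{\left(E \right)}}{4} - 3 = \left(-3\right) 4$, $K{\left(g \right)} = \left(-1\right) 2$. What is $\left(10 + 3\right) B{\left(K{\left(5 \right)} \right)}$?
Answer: $-468$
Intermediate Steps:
$K{\left(g \right)} = -2$
$B{\left(E \right)} = -36$ ($B{\left(E \right)} = 12 + 4 \left(\left(-3\right) 4\right) = 12 + 4 \left(-12\right) = 12 - 48 = -36$)
$\left(10 + 3\right) B{\left(K{\left(5 \right)} \right)} = \left(10 + 3\right) \left(-36\right) = 13 \left(-36\right) = -468$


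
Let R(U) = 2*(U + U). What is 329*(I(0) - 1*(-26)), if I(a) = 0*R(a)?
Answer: 8554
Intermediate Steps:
R(U) = 4*U (R(U) = 2*(2*U) = 4*U)
I(a) = 0 (I(a) = 0*(4*a) = 0)
329*(I(0) - 1*(-26)) = 329*(0 - 1*(-26)) = 329*(0 + 26) = 329*26 = 8554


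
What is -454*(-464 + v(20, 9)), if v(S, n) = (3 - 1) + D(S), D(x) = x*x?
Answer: 28148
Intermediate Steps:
D(x) = x²
v(S, n) = 2 + S² (v(S, n) = (3 - 1) + S² = 2 + S²)
-454*(-464 + v(20, 9)) = -454*(-464 + (2 + 20²)) = -454*(-464 + (2 + 400)) = -454*(-464 + 402) = -454*(-62) = 28148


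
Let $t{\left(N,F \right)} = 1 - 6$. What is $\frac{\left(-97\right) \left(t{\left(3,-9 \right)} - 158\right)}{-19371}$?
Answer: $- \frac{15811}{19371} \approx -0.81622$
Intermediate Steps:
$t{\left(N,F \right)} = -5$ ($t{\left(N,F \right)} = 1 - 6 = -5$)
$\frac{\left(-97\right) \left(t{\left(3,-9 \right)} - 158\right)}{-19371} = \frac{\left(-97\right) \left(-5 - 158\right)}{-19371} = \left(-97\right) \left(-163\right) \left(- \frac{1}{19371}\right) = 15811 \left(- \frac{1}{19371}\right) = - \frac{15811}{19371}$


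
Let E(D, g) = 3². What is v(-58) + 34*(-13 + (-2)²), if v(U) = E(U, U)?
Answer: -297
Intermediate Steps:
E(D, g) = 9
v(U) = 9
v(-58) + 34*(-13 + (-2)²) = 9 + 34*(-13 + (-2)²) = 9 + 34*(-13 + 4) = 9 + 34*(-9) = 9 - 306 = -297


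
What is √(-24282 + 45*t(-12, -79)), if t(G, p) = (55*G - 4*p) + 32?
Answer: 3*I*√4258 ≈ 195.76*I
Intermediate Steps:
t(G, p) = 32 - 4*p + 55*G (t(G, p) = (-4*p + 55*G) + 32 = 32 - 4*p + 55*G)
√(-24282 + 45*t(-12, -79)) = √(-24282 + 45*(32 - 4*(-79) + 55*(-12))) = √(-24282 + 45*(32 + 316 - 660)) = √(-24282 + 45*(-312)) = √(-24282 - 14040) = √(-38322) = 3*I*√4258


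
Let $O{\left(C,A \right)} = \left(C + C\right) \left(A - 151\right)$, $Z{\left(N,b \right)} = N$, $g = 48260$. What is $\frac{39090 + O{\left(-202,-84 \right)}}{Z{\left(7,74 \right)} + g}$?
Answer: $\frac{134030}{48267} \approx 2.7768$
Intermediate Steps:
$O{\left(C,A \right)} = 2 C \left(-151 + A\right)$
$\frac{39090 + O{\left(-202,-84 \right)}}{Z{\left(7,74 \right)} + g} = \frac{39090 + 2 \left(-202\right) \left(-151 - 84\right)}{7 + 48260} = \frac{39090 + 2 \left(-202\right) \left(-235\right)}{48267} = \left(39090 + 94940\right) \frac{1}{48267} = 134030 \cdot \frac{1}{48267} = \frac{134030}{48267}$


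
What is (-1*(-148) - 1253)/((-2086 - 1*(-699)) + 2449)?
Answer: -1105/1062 ≈ -1.0405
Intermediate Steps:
(-1*(-148) - 1253)/((-2086 - 1*(-699)) + 2449) = (148 - 1253)/((-2086 + 699) + 2449) = -1105/(-1387 + 2449) = -1105/1062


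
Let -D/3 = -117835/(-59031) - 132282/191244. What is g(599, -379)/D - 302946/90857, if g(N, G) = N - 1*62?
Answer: -31344028107438900/223000904767381 ≈ -140.56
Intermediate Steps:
g(N, G) = -62 + N (g(N, G) = N - 62 = -62 + N)
D = -2454416333/627184698 (D = -3*(-117835/(-59031) - 132282/191244) = -3*(-117835*(-1/59031) - 132282*1/191244) = -3*(117835/59031 - 22047/31874) = -3*2454416333/1881554094 = -2454416333/627184698 ≈ -3.9134)
g(599, -379)/D - 302946/90857 = (-62 + 599)/(-2454416333/627184698) - 302946/90857 = 537*(-627184698/2454416333) - 302946*1/90857 = -336798182826/2454416333 - 302946/90857 = -31344028107438900/223000904767381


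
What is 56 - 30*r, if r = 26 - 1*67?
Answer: 1286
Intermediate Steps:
r = -41 (r = 26 - 67 = -41)
56 - 30*r = 56 - 30*(-41) = 56 + 1230 = 1286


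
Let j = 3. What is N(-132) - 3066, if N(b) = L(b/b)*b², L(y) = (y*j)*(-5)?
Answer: -264426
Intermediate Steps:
L(y) = -15*y (L(y) = (y*3)*(-5) = (3*y)*(-5) = -15*y)
N(b) = -15*b² (N(b) = (-15*b/b)*b² = (-15*1)*b² = -15*b²)
N(-132) - 3066 = -15*(-132)² - 3066 = -15*17424 - 3066 = -261360 - 3066 = -264426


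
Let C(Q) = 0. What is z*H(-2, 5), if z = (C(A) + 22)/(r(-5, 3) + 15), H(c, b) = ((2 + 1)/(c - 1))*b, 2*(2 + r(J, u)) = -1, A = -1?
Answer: -44/5 ≈ -8.8000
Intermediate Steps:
r(J, u) = -5/2 (r(J, u) = -2 + (½)*(-1) = -2 - ½ = -5/2)
H(c, b) = 3*b/(-1 + c) (H(c, b) = (3/(-1 + c))*b = 3*b/(-1 + c))
z = 44/25 (z = (0 + 22)/(-5/2 + 15) = 22/(25/2) = 22*(2/25) = 44/25 ≈ 1.7600)
z*H(-2, 5) = 44*(3*5/(-1 - 2))/25 = 44*(3*5/(-3))/25 = 44*(3*5*(-⅓))/25 = (44/25)*(-5) = -44/5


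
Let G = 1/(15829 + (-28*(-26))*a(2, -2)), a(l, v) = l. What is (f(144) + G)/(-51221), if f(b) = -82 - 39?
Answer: 2091484/885354985 ≈ 0.0023623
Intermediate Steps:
f(b) = -121
G = 1/17285 (G = 1/(15829 - 28*(-26)*2) = 1/(15829 + 728*2) = 1/(15829 + 1456) = 1/17285 ≈ 5.7854e-5)
(f(144) + G)/(-51221) = (-121 + 1/17285)/(-51221) = -2091484/17285*(-1/51221) = 2091484/885354985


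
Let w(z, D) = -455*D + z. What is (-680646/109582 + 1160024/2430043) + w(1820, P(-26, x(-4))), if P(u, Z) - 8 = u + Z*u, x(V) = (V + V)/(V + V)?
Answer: 15546054191845/712002599 ≈ 21834.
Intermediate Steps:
x(V) = 1 (x(V) = (2*V)/((2*V)) = (2*V)*(1/(2*V)) = 1)
P(u, Z) = 8 + u + Z*u (P(u, Z) = 8 + (u + Z*u) = 8 + u + Z*u)
w(z, D) = z - 455*D
(-680646/109582 + 1160024/2430043) + w(1820, P(-26, x(-4))) = (-680646/109582 + 1160024/2430043) + (1820 - 455*(8 - 26 + 1*(-26))) = (-680646*1/109582 + 1160024*(1/2430043)) + (1820 - 455*(8 - 26 - 26)) = (-20019/3223 + 1160024/2430043) + (1820 - 455*(-44)) = -4082570315/712002599 + (1820 + 20020) = -4082570315/712002599 + 21840 = 15546054191845/712002599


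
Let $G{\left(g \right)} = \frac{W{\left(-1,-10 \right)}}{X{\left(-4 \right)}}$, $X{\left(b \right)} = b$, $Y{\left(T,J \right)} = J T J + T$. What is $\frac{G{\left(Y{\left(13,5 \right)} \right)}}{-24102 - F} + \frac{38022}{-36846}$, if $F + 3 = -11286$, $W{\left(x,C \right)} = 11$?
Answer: $- \frac{36079597}{34970948} \approx -1.0317$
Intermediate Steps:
$Y{\left(T,J \right)} = T + T J^{2}$ ($Y{\left(T,J \right)} = T J^{2} + T = T + T J^{2}$)
$F = -11289$ ($F = -3 - 11286 = -11289$)
$G{\left(g \right)} = - \frac{11}{4}$ ($G{\left(g \right)} = \frac{11}{-4} = 11 \left(- \frac{1}{4}\right) = - \frac{11}{4}$)
$\frac{G{\left(Y{\left(13,5 \right)} \right)}}{-24102 - F} + \frac{38022}{-36846} = - \frac{11}{4 \left(-24102 - -11289\right)} + \frac{38022}{-36846} = - \frac{11}{4 \left(-24102 + 11289\right)} + 38022 \left(- \frac{1}{36846}\right) = - \frac{11}{4 \left(-12813\right)} - \frac{6337}{6141} = \left(- \frac{11}{4}\right) \left(- \frac{1}{12813}\right) - \frac{6337}{6141} = \frac{11}{51252} - \frac{6337}{6141} = - \frac{36079597}{34970948}$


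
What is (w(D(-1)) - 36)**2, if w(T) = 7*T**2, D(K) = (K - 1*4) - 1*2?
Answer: 94249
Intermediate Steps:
D(K) = -6 + K (D(K) = (K - 4) - 2 = (-4 + K) - 2 = -6 + K)
(w(D(-1)) - 36)**2 = (7*(-6 - 1)**2 - 36)**2 = (7*(-7)**2 - 36)**2 = (7*49 - 36)**2 = (343 - 36)**2 = 307**2 = 94249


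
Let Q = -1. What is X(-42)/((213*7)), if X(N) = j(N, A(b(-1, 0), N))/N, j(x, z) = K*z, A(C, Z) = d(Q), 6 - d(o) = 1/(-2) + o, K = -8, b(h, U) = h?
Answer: 10/10437 ≈ 0.00095813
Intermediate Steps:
d(o) = 13/2 - o (d(o) = 6 - (1/(-2) + o) = 6 - (-½ + o) = 6 + (½ - o) = 13/2 - o)
A(C, Z) = 15/2 (A(C, Z) = 13/2 - 1*(-1) = 13/2 + 1 = 15/2)
j(x, z) = -8*z
X(N) = -60/N (X(N) = (-8*15/2)/N = -60/N)
X(-42)/((213*7)) = (-60/(-42))/((213*7)) = -60*(-1/42)/1491 = (10/7)*(1/1491) = 10/10437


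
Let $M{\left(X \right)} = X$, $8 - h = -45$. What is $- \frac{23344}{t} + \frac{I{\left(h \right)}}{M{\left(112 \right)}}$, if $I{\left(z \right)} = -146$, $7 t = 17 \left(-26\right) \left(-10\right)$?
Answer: $- \frac{2368377}{61880} \approx -38.274$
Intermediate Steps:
$h = 53$ ($h = 8 - -45 = 8 + 45 = 53$)
$t = \frac{4420}{7}$ ($t = \frac{17 \left(-26\right) \left(-10\right)}{7} = \frac{\left(-442\right) \left(-10\right)}{7} = \frac{1}{7} \cdot 4420 = \frac{4420}{7} \approx 631.43$)
$- \frac{23344}{t} + \frac{I{\left(h \right)}}{M{\left(112 \right)}} = - \frac{23344}{\frac{4420}{7}} - \frac{146}{112} = \left(-23344\right) \frac{7}{4420} - \frac{73}{56} = - \frac{40852}{1105} - \frac{73}{56} = - \frac{2368377}{61880}$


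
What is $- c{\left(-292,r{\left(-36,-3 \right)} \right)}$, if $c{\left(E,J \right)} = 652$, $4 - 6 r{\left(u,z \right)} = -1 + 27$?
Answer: $-652$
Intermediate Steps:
$r{\left(u,z \right)} = - \frac{11}{3}$ ($r{\left(u,z \right)} = \frac{2}{3} - \frac{-1 + 27}{6} = \frac{2}{3} - \frac{13}{3} = - \frac{11}{3}$)
$- c{\left(-292,r{\left(-36,-3 \right)} \right)} = \left(-1\right) 652 = -652$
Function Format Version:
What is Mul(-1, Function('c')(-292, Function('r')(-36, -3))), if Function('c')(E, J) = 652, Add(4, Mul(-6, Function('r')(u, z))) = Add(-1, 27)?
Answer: -652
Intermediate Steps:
Function('r')(u, z) = Rational(-11, 3) (Function('r')(u, z) = Add(Rational(2, 3), Mul(Rational(-1, 6), Add(-1, 27))) = Add(Rational(2, 3), Mul(Rational(-1, 6), 26)) = Add(Rational(2, 3), Rational(-13, 3)) = Rational(-11, 3))
Mul(-1, Function('c')(-292, Function('r')(-36, -3))) = Mul(-1, 652) = -652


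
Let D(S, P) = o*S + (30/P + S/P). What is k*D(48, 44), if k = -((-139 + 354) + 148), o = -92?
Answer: 3204729/2 ≈ 1.6024e+6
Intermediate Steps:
k = -363 (k = -(215 + 148) = -1*363 = -363)
D(S, P) = -92*S + 30/P + S/P (D(S, P) = -92*S + (30/P + S/P) = -92*S + 30/P + S/P)
k*D(48, 44) = -363*(30 + 48 - 92*44*48)/44 = -33*(30 + 48 - 194304)/4 = -33*(-194226)/4 = -363*(-97113/22) = 3204729/2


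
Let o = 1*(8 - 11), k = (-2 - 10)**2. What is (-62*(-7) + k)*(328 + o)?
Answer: 187850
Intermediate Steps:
k = 144 (k = (-12)**2 = 144)
o = -3 (o = 1*(-3) = -3)
(-62*(-7) + k)*(328 + o) = (-62*(-7) + 144)*(328 - 3) = (434 + 144)*325 = 578*325 = 187850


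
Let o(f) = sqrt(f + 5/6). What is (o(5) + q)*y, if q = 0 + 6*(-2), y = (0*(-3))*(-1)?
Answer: 0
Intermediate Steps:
y = 0 (y = 0*(-1) = 0)
q = -12 (q = 0 - 12 = -12)
o(f) = sqrt(5/6 + f) (o(f) = sqrt(f + 5*(1/6)) = sqrt(f + 5/6) = sqrt(5/6 + f))
(o(5) + q)*y = (sqrt(30 + 36*5)/6 - 12)*0 = (sqrt(30 + 180)/6 - 12)*0 = (sqrt(210)/6 - 12)*0 = (-12 + sqrt(210)/6)*0 = 0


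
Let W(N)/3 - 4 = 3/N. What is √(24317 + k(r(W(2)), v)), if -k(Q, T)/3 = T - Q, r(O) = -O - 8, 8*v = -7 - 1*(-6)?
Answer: √387902/4 ≈ 155.70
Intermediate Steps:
W(N) = 12 + 9/N (W(N) = 12 + 3*(3/N) = 12 + 9/N)
v = -⅛ (v = (-7 - 1*(-6))/8 = (-7 + 6)/8 = (⅛)*(-1) = -⅛ ≈ -0.12500)
r(O) = -8 - O
k(Q, T) = -3*T + 3*Q (k(Q, T) = -3*(T - Q) = -3*T + 3*Q)
√(24317 + k(r(W(2)), v)) = √(24317 + (-3*(-⅛) + 3*(-8 - (12 + 9/2)))) = √(24317 + (3/8 + 3*(-8 - (12 + 9*(½))))) = √(24317 + (3/8 + 3*(-8 - (12 + 9/2)))) = √(24317 + (3/8 + 3*(-8 - 1*33/2))) = √(24317 + (3/8 + 3*(-8 - 33/2))) = √(24317 + (3/8 + 3*(-49/2))) = √(24317 + (3/8 - 147/2)) = √(24317 - 585/8) = √(193951/8) = √387902/4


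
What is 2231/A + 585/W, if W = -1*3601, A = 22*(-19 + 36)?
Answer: 601157/103598 ≈ 5.8028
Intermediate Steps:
A = 374 (A = 22*17 = 374)
W = -3601
2231/A + 585/W = 2231/374 + 585/(-3601) = 2231*(1/374) + 585*(-1/3601) = 2231/374 - 45/277 = 601157/103598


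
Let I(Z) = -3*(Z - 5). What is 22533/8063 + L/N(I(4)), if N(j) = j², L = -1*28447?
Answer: -229165364/72567 ≈ -3158.0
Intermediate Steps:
L = -28447
I(Z) = 15 - 3*Z (I(Z) = -3*(-5 + Z) = 15 - 3*Z)
22533/8063 + L/N(I(4)) = 22533/8063 - 28447/(15 - 3*4)² = 22533*(1/8063) - 28447/(15 - 12)² = 22533/8063 - 28447/(3²) = 22533/8063 - 28447/9 = -229165364/72567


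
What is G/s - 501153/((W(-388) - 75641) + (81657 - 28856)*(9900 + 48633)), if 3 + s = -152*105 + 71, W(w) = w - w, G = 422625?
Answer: -81633825990936/3069664246279 ≈ -26.594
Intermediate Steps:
W(w) = 0
s = -15892 (s = -3 + (-152*105 + 71) = -3 + (-15960 + 71) = -3 - 15889 = -15892)
G/s - 501153/((W(-388) - 75641) + (81657 - 28856)*(9900 + 48633)) = 422625/(-15892) - 501153/((0 - 75641) + (81657 - 28856)*(9900 + 48633)) = 422625*(-1/15892) - 501153/(-75641 + 52801*58533) = -422625/15892 - 501153/(-75641 + 3090600933) = -422625/15892 - 501153/3090525292 = -81633825990936/3069664246279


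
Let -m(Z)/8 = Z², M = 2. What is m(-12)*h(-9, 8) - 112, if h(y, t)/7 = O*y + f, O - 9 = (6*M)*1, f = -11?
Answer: 1612688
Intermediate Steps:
O = 21 (O = 9 + (6*2)*1 = 9 + 12*1 = 9 + 12 = 21)
m(Z) = -8*Z²
h(y, t) = -77 + 147*y (h(y, t) = 7*(21*y - 11) = 7*(-11 + 21*y) = -77 + 147*y)
m(-12)*h(-9, 8) - 112 = (-8*(-12)²)*(-77 + 147*(-9)) - 112 = (-8*144)*(-77 - 1323) - 112 = -1152*(-1400) - 112 = 1612800 - 112 = 1612688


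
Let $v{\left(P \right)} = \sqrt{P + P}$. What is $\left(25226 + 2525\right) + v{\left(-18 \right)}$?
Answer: $27751 + 6 i \approx 27751.0 + 6.0 i$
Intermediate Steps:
$v{\left(P \right)} = \sqrt{2} \sqrt{P}$ ($v{\left(P \right)} = \sqrt{2 P} = \sqrt{2} \sqrt{P}$)
$\left(25226 + 2525\right) + v{\left(-18 \right)} = \left(25226 + 2525\right) + \sqrt{2} \sqrt{-18} = 27751 + \sqrt{2} \cdot 3 i \sqrt{2} = 27751 + 6 i$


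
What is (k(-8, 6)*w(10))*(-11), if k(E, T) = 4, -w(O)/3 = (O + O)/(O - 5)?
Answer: 528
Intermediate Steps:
w(O) = -6*O/(-5 + O) (w(O) = -3*(O + O)/(O - 5) = -3*2*O/(-5 + O) = -6*O/(-5 + O))
(k(-8, 6)*w(10))*(-11) = (4*(-6*10/(-5 + 10)))*(-11) = (4*(-6*10/5))*(-11) = (4*(-6*10*⅕))*(-11) = (4*(-12))*(-11) = -48*(-11) = 528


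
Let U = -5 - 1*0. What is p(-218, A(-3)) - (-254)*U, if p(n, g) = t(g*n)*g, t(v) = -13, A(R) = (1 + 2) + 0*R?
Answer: -1309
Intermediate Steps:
A(R) = 3 (A(R) = 3 + 0 = 3)
U = -5 (U = -5 + 0 = -5)
p(n, g) = -13*g
p(-218, A(-3)) - (-254)*U = -13*3 - (-254)*(-5) = -39 - 1*1270 = -39 - 1270 = -1309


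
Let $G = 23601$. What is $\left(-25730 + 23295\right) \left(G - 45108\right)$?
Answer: $52369545$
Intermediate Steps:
$\left(-25730 + 23295\right) \left(G - 45108\right) = \left(-25730 + 23295\right) \left(23601 - 45108\right) = \left(-2435\right) \left(-21507\right) = 52369545$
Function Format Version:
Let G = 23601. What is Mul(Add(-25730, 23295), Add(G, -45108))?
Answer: 52369545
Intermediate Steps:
Mul(Add(-25730, 23295), Add(G, -45108)) = Mul(Add(-25730, 23295), Add(23601, -45108)) = Mul(-2435, -21507) = 52369545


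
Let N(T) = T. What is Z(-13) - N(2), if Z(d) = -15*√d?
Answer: -2 - 15*I*√13 ≈ -2.0 - 54.083*I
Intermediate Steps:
Z(-13) - N(2) = -15*I*√13 - 1*2 = -15*I*√13 - 2 = -2 - 15*I*√13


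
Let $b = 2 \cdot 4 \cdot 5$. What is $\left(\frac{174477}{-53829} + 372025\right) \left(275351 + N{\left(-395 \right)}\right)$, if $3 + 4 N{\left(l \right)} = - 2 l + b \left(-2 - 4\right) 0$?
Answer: $\frac{613110865919788}{5981} \approx 1.0251 \cdot 10^{11}$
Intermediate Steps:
$b = 40$ ($b = 8 \cdot 5 = 40$)
$N{\left(l \right)} = - \frac{3}{4} - \frac{l}{2}$ ($N{\left(l \right)} = - \frac{3}{4} + \frac{- 2 l + 40 \left(-2 - 4\right) 0}{4} = - \frac{3}{4} + \frac{- 2 l + 40 \left(\left(-6\right) 0\right)}{4} = - \frac{3}{4} + \frac{- 2 l + 40 \cdot 0}{4} = - \frac{3}{4} + \frac{- 2 l + 0}{4} = - \frac{3}{4} + \frac{\left(-2\right) l}{4} = - \frac{3}{4} - \frac{l}{2}$)
$\left(\frac{174477}{-53829} + 372025\right) \left(275351 + N{\left(-395 \right)}\right) = \left(\frac{174477}{-53829} + 372025\right) \left(275351 - - \frac{787}{4}\right) = \left(174477 \left(- \frac{1}{53829}\right) + 372025\right) \left(275351 + \left(- \frac{3}{4} + \frac{395}{2}\right)\right) = \left(- \frac{58159}{17943} + 372025\right) \left(275351 + \frac{787}{4}\right) = \frac{6675186416}{17943} \cdot \frac{1102191}{4} = \frac{613110865919788}{5981}$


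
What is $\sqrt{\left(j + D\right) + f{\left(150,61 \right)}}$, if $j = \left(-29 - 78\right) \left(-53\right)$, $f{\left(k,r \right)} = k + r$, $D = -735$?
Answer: $\sqrt{5147} \approx 71.743$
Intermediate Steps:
$j = 5671$ ($j = \left(-107\right) \left(-53\right) = 5671$)
$\sqrt{\left(j + D\right) + f{\left(150,61 \right)}} = \sqrt{\left(5671 - 735\right) + \left(150 + 61\right)} = \sqrt{4936 + 211} = \sqrt{5147}$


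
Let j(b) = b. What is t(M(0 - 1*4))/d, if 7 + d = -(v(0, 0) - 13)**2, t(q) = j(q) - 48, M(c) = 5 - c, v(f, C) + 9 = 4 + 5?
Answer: 39/176 ≈ 0.22159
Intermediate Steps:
v(f, C) = 0 (v(f, C) = -9 + (4 + 5) = -9 + 9 = 0)
t(q) = -48 + q (t(q) = q - 48 = -48 + q)
d = -176 (d = -7 - (0 - 13)**2 = -7 - 1*(-13)**2 = -7 - 1*169 = -7 - 169 = -176)
t(M(0 - 1*4))/d = (-48 + (5 - (0 - 1*4)))/(-176) = (-48 + (5 - (0 - 4)))*(-1/176) = (-48 + (5 - 1*(-4)))*(-1/176) = (-48 + (5 + 4))*(-1/176) = (-48 + 9)*(-1/176) = -39*(-1/176) = 39/176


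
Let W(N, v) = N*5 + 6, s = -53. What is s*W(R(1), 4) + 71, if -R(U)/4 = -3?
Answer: -3427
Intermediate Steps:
R(U) = 12 (R(U) = -4*(-3) = 12)
W(N, v) = 6 + 5*N (W(N, v) = 5*N + 6 = 6 + 5*N)
s*W(R(1), 4) + 71 = -53*(6 + 5*12) + 71 = -53*(6 + 60) + 71 = -53*66 + 71 = -3498 + 71 = -3427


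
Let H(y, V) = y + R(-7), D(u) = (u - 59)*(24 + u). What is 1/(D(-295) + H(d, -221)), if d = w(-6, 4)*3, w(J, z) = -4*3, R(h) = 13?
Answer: 1/95911 ≈ 1.0426e-5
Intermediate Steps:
w(J, z) = -12
D(u) = (-59 + u)*(24 + u)
d = -36 (d = -12*3 = -36)
H(y, V) = 13 + y (H(y, V) = y + 13 = 13 + y)
1/(D(-295) + H(d, -221)) = 1/((-1416 + (-295)² - 35*(-295)) + (13 - 36)) = 1/((-1416 + 87025 + 10325) - 23) = 1/(95934 - 23) = 1/95911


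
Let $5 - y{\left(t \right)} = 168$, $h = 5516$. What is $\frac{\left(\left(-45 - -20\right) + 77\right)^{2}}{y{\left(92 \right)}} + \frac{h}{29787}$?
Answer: $- \frac{79644940}{4855281} \approx -16.404$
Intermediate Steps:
$y{\left(t \right)} = -163$ ($y{\left(t \right)} = 5 - 168 = -163$)
$\frac{\left(\left(-45 - -20\right) + 77\right)^{2}}{y{\left(92 \right)}} + \frac{h}{29787} = \frac{\left(\left(-45 - -20\right) + 77\right)^{2}}{-163} + \frac{5516}{29787} = \left(\left(-45 + 20\right) + 77\right)^{2} \left(- \frac{1}{163}\right) + 5516 \cdot \frac{1}{29787} = \left(-25 + 77\right)^{2} \left(- \frac{1}{163}\right) + \frac{5516}{29787} = 52^{2} \left(- \frac{1}{163}\right) + \frac{5516}{29787} = 2704 \left(- \frac{1}{163}\right) + \frac{5516}{29787} = - \frac{2704}{163} + \frac{5516}{29787} = - \frac{79644940}{4855281}$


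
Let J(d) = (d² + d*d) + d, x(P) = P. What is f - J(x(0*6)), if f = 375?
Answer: 375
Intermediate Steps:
J(d) = d + 2*d² (J(d) = (d² + d²) + d = 2*d² + d = d + 2*d²)
f - J(x(0*6)) = 375 - 0*6*(1 + 2*(0*6)) = 375 - 0*(1 + 2*0) = 375 - 0*(1 + 0) = 375 - 0 = 375 - 1*0 = 375 + 0 = 375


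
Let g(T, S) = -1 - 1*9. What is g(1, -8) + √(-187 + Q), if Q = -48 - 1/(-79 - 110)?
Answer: -10 + I*√932694/63 ≈ -10.0 + 15.33*I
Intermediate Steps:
Q = -9071/189 (Q = -48 - 1/(-189) = -48 - 1*(-1/189) = -48 + 1/189 = -9071/189 ≈ -47.995)
g(T, S) = -10 (g(T, S) = -1 - 9 = -10)
g(1, -8) + √(-187 + Q) = -10 + √(-187 - 9071/189) = -10 + √(-44414/189) = -10 + I*√932694/63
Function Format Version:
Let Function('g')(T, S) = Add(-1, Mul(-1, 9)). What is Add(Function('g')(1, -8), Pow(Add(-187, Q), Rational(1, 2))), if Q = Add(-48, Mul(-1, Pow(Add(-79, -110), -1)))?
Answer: Add(-10, Mul(Rational(1, 63), I, Pow(932694, Rational(1, 2)))) ≈ Add(-10.000, Mul(15.330, I))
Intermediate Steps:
Q = Rational(-9071, 189) (Q = Add(-48, Mul(-1, Pow(-189, -1))) = Add(-48, Mul(-1, Rational(-1, 189))) = Add(-48, Rational(1, 189)) = Rational(-9071, 189) ≈ -47.995)
Function('g')(T, S) = -10 (Function('g')(T, S) = Add(-1, -9) = -10)
Add(Function('g')(1, -8), Pow(Add(-187, Q), Rational(1, 2))) = Add(-10, Pow(Add(-187, Rational(-9071, 189)), Rational(1, 2))) = Add(-10, Pow(Rational(-44414, 189), Rational(1, 2))) = Add(-10, Mul(Rational(1, 63), I, Pow(932694, Rational(1, 2))))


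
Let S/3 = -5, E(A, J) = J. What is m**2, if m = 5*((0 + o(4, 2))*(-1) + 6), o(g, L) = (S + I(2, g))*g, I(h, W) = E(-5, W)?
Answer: 62500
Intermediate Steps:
S = -15 (S = 3*(-5) = -15)
I(h, W) = W
o(g, L) = g*(-15 + g) (o(g, L) = (-15 + g)*g = g*(-15 + g))
m = 250 (m = 5*((0 + 4*(-15 + 4))*(-1) + 6) = 5*((0 + 4*(-11))*(-1) + 6) = 5*((0 - 44)*(-1) + 6) = 5*(-44*(-1) + 6) = 5*(44 + 6) = 5*50 = 250)
m**2 = 250**2 = 62500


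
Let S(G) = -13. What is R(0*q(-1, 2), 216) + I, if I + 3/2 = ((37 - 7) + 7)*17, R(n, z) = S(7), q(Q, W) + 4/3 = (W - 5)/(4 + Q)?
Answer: 1229/2 ≈ 614.50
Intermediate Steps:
q(Q, W) = -4/3 + (-5 + W)/(4 + Q) (q(Q, W) = -4/3 + (W - 5)/(4 + Q) = -4/3 + (-5 + W)/(4 + Q))
R(n, z) = -13
I = 1255/2 (I = -3/2 + ((37 - 7) + 7)*17 = -3/2 + (30 + 7)*17 = -3/2 + 37*17 = -3/2 + 629 = 1255/2 ≈ 627.50)
R(0*q(-1, 2), 216) + I = -13 + 1255/2 = 1229/2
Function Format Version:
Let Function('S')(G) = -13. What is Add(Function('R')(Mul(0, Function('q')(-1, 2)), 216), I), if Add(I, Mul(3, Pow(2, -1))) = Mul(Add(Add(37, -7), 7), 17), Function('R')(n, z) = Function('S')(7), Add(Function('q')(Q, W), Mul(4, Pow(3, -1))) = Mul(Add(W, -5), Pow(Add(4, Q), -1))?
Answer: Rational(1229, 2) ≈ 614.50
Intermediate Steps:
Function('q')(Q, W) = Add(Rational(-4, 3), Mul(Pow(Add(4, Q), -1), Add(-5, W))) (Function('q')(Q, W) = Add(Rational(-4, 3), Mul(Add(W, -5), Pow(Add(4, Q), -1))) = Add(Rational(-4, 3), Mul(Add(-5, W), Pow(Add(4, Q), -1))) = Add(Rational(-4, 3), Mul(Pow(Add(4, Q), -1), Add(-5, W))))
Function('R')(n, z) = -13
I = Rational(1255, 2) (I = Add(Rational(-3, 2), Mul(Add(Add(37, -7), 7), 17)) = Add(Rational(-3, 2), Mul(Add(30, 7), 17)) = Add(Rational(-3, 2), Mul(37, 17)) = Add(Rational(-3, 2), 629) = Rational(1255, 2) ≈ 627.50)
Add(Function('R')(Mul(0, Function('q')(-1, 2)), 216), I) = Add(-13, Rational(1255, 2)) = Rational(1229, 2)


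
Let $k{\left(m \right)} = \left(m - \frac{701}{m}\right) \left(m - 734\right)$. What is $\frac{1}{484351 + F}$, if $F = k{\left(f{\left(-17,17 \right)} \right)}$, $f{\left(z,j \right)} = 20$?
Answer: $\frac{10}{4950967} \approx 2.0198 \cdot 10^{-6}$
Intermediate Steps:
$k{\left(m \right)} = \left(-734 + m\right) \left(m - \frac{701}{m}\right)$ ($k{\left(m \right)} = \left(m - \frac{701}{m}\right) \left(-734 + m\right) = \left(-734 + m\right) \left(m - \frac{701}{m}\right)$)
$F = \frac{107457}{10}$ ($F = -701 + 20^{2} - 14680 + \frac{514534}{20} = -701 + 400 - 14680 + 514534 \cdot \frac{1}{20} = -701 + 400 - 14680 + \frac{257267}{10} = \frac{107457}{10} \approx 10746.0$)
$\frac{1}{484351 + F} = \frac{1}{484351 + \frac{107457}{10}} = \frac{1}{\frac{4950967}{10}} = \frac{10}{4950967}$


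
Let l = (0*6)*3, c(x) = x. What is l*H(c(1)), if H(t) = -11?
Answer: 0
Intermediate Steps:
l = 0 (l = 0*3 = 0)
l*H(c(1)) = 0*(-11) = 0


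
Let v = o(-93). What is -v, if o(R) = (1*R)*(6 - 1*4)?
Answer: 186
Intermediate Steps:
o(R) = 2*R (o(R) = R*(6 - 4) = R*2 = 2*R)
v = -186 (v = 2*(-93) = -186)
-v = -1*(-186) = 186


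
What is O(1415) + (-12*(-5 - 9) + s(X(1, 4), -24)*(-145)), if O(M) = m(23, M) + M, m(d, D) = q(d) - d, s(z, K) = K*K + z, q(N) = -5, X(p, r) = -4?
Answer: -81385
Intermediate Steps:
s(z, K) = z + K² (s(z, K) = K² + z = z + K²)
m(d, D) = -5 - d
O(M) = -28 + M (O(M) = (-5 - 1*23) + M = (-5 - 23) + M = -28 + M)
O(1415) + (-12*(-5 - 9) + s(X(1, 4), -24)*(-145)) = (-28 + 1415) + (-12*(-5 - 9) + (-4 + (-24)²)*(-145)) = 1387 + (-12*(-14) + (-4 + 576)*(-145)) = 1387 + (168 + 572*(-145)) = 1387 + (168 - 82940) = 1387 - 82772 = -81385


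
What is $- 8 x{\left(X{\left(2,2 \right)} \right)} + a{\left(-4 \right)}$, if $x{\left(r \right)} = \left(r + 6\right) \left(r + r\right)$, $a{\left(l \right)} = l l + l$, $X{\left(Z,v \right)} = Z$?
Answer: $-244$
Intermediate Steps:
$a{\left(l \right)} = l + l^{2}$ ($a{\left(l \right)} = l^{2} + l = l + l^{2}$)
$x{\left(r \right)} = 2 r \left(6 + r\right)$ ($x{\left(r \right)} = \left(6 + r\right) 2 r = 2 r \left(6 + r\right)$)
$- 8 x{\left(X{\left(2,2 \right)} \right)} + a{\left(-4 \right)} = - 8 \cdot 2 \cdot 2 \left(6 + 2\right) - 4 \left(1 - 4\right) = - 8 \cdot 2 \cdot 2 \cdot 8 - -12 = \left(-8\right) 32 + 12 = -256 + 12 = -244$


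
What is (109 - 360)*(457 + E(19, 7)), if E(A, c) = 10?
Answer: -117217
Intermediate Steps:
(109 - 360)*(457 + E(19, 7)) = (109 - 360)*(457 + 10) = -251*467 = -117217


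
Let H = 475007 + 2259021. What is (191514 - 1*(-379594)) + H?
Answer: 3305136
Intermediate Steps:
H = 2734028
(191514 - 1*(-379594)) + H = (191514 - 1*(-379594)) + 2734028 = (191514 + 379594) + 2734028 = 571108 + 2734028 = 3305136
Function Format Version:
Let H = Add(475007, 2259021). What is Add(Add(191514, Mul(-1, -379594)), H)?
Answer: 3305136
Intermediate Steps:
H = 2734028
Add(Add(191514, Mul(-1, -379594)), H) = Add(Add(191514, Mul(-1, -379594)), 2734028) = Add(Add(191514, 379594), 2734028) = Add(571108, 2734028) = 3305136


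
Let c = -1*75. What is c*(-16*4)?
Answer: 4800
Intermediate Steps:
c = -75
c*(-16*4) = -(-1200)*4 = -75*(-64) = 4800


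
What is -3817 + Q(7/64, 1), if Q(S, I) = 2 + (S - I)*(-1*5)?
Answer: -243875/64 ≈ -3810.5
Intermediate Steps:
Q(S, I) = 2 - 5*S + 5*I (Q(S, I) = 2 + (S - I)*(-5) = 2 + (-5*S + 5*I) = 2 - 5*S + 5*I)
-3817 + Q(7/64, 1) = -3817 + (2 - 35/64 + 5*1) = -3817 + (2 - 35/64 + 5) = -3817 + 413/64 = -243875/64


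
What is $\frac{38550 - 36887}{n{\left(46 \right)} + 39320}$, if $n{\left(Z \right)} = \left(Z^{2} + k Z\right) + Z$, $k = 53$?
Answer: $\frac{1663}{43920} \approx 0.037864$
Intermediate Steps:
$n{\left(Z \right)} = Z^{2} + 54 Z$ ($n{\left(Z \right)} = \left(Z^{2} + 53 Z\right) + Z = Z^{2} + 54 Z$)
$\frac{38550 - 36887}{n{\left(46 \right)} + 39320} = \frac{38550 - 36887}{46 \left(54 + 46\right) + 39320} = \frac{1663}{46 \cdot 100 + 39320} = \frac{1663}{4600 + 39320} = \frac{1663}{43920}$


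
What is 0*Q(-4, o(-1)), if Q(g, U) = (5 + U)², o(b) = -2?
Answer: 0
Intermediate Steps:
0*Q(-4, o(-1)) = 0*(5 - 2)² = 0*3² = 0*9 = 0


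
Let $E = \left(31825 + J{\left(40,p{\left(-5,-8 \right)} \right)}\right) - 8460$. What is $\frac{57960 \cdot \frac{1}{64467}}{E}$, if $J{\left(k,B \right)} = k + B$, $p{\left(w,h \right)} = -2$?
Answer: $\frac{6440}{167635689} \approx 3.8417 \cdot 10^{-5}$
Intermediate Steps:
$J{\left(k,B \right)} = B + k$
$E = 23403$ ($E = \left(31825 + \left(-2 + 40\right)\right) - 8460 = \left(31825 + 38\right) - 8460 = 31863 - 8460 = 23403$)
$\frac{57960 \cdot \frac{1}{64467}}{E} = \frac{57960 \cdot \frac{1}{64467}}{23403} = 57960 \cdot \frac{1}{64467} \cdot \frac{1}{23403} = \frac{6440}{7163} \cdot \frac{1}{23403} = \frac{6440}{167635689}$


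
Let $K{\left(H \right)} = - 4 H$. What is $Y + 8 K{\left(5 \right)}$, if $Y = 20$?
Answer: $-140$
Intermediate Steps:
$Y + 8 K{\left(5 \right)} = 20 + 8 \left(\left(-4\right) 5\right) = 20 + 8 \left(-20\right) = 20 - 160 = -140$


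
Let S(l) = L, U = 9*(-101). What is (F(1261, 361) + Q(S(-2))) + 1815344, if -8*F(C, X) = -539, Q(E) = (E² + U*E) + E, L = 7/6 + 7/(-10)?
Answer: 3266978147/1800 ≈ 1.8150e+6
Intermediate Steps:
U = -909
L = 7/15 (L = 7*(⅙) + 7*(-⅒) = 7/6 - 7/10 = 7/15 ≈ 0.46667)
S(l) = 7/15
Q(E) = E² - 908*E (Q(E) = (E² - 909*E) + E = E² - 908*E)
F(C, X) = 539/8 (F(C, X) = -⅛*(-539) = 539/8)
(F(1261, 361) + Q(S(-2))) + 1815344 = (539/8 + 7*(-908 + 7/15)/15) + 1815344 = (539/8 + (7/15)*(-13613/15)) + 1815344 = (539/8 - 95291/225) + 1815344 = -641053/1800 + 1815344 = 3266978147/1800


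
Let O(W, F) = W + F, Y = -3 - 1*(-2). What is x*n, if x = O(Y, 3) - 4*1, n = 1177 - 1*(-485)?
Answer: -3324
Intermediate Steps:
Y = -1 (Y = -3 + 2 = -1)
O(W, F) = F + W
n = 1662 (n = 1177 + 485 = 1662)
x = -2 (x = (3 - 1) - 4*1 = 2 - 4 = -2)
x*n = -2*1662 = -3324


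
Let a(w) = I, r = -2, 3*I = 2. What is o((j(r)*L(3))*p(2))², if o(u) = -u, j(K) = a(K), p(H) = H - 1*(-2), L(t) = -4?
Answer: 1024/9 ≈ 113.78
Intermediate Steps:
I = ⅔ (I = (⅓)*2 = ⅔ ≈ 0.66667)
p(H) = 2 + H (p(H) = H + 2 = 2 + H)
a(w) = ⅔
j(K) = ⅔
o((j(r)*L(3))*p(2))² = (-(⅔)*(-4)*(2 + 2))² = (-(-8)*4/3)² = (-1*(-32/3))² = (32/3)² = 1024/9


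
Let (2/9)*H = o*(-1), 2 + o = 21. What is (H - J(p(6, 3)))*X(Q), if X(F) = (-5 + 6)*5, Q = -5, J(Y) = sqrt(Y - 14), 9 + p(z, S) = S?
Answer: -855/2 - 10*I*sqrt(5) ≈ -427.5 - 22.361*I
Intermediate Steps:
o = 19 (o = -2 + 21 = 19)
p(z, S) = -9 + S
J(Y) = sqrt(-14 + Y)
H = -171/2 (H = 9*(19*(-1))/2 = (9/2)*(-19) = -171/2 ≈ -85.500)
X(F) = 5 (X(F) = 1*5 = 5)
(H - J(p(6, 3)))*X(Q) = (-171/2 - sqrt(-14 + (-9 + 3)))*5 = (-171/2 - sqrt(-14 - 6))*5 = (-171/2 - sqrt(-20))*5 = (-171/2 - 2*I*sqrt(5))*5 = -855/2 - 10*I*sqrt(5)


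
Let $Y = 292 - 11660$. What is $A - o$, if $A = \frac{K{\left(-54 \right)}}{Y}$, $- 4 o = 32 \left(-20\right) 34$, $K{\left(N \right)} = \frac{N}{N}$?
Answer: $- \frac{61841921}{11368} \approx -5440.0$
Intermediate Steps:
$K{\left(N \right)} = 1$
$Y = -11368$
$o = 5440$ ($o = - \frac{32 \left(-20\right) 34}{4} = - \frac{\left(-640\right) 34}{4} = \left(- \frac{1}{4}\right) \left(-21760\right) = 5440$)
$A = - \frac{1}{11368}$ ($A = 1 \frac{1}{-11368} = 1 \left(- \frac{1}{11368}\right) = - \frac{1}{11368} \approx -8.7966 \cdot 10^{-5}$)
$A - o = - \frac{1}{11368} - 5440 = - \frac{61841921}{11368}$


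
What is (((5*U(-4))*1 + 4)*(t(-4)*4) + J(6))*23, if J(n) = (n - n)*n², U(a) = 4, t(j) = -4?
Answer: -8832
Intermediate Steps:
J(n) = 0 (J(n) = 0*n² = 0)
(((5*U(-4))*1 + 4)*(t(-4)*4) + J(6))*23 = (((5*4)*1 + 4)*(-4*4) + 0)*23 = ((20*1 + 4)*(-16) + 0)*23 = ((20 + 4)*(-16) + 0)*23 = (24*(-16) + 0)*23 = (-384 + 0)*23 = -384*23 = -8832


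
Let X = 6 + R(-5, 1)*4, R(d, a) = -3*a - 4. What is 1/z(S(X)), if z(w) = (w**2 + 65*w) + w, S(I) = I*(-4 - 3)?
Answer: 1/33880 ≈ 2.9516e-5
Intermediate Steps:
R(d, a) = -4 - 3*a
X = -22 (X = 6 + (-4 - 3*1)*4 = 6 + (-4 - 3)*4 = 6 - 7*4 = 6 - 28 = -22)
S(I) = -7*I (S(I) = I*(-7) = -7*I)
z(w) = w**2 + 66*w
1/z(S(X)) = 1/((-7*(-22))*(66 - 7*(-22))) = 1/(154*(66 + 154)) = 1/(154*220) = 1/33880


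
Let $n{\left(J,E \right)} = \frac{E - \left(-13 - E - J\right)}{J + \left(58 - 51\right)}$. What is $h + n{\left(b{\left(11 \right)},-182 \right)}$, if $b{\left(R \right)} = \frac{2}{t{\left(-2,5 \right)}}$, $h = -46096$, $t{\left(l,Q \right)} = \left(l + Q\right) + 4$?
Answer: $- \frac{2353351}{51} \approx -46144.0$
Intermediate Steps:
$t{\left(l,Q \right)} = 4 + Q + l$ ($t{\left(l,Q \right)} = \left(Q + l\right) + 4 = 4 + Q + l$)
$b{\left(R \right)} = \frac{2}{7}$ ($b{\left(R \right)} = \frac{2}{4 + 5 - 2} = \frac{2}{7}$)
$n{\left(J,E \right)} = \frac{13 + J + 2 E}{7 + J}$ ($n{\left(J,E \right)} = \frac{E + \left(\left(E + J\right) + 13\right)}{J + 7} = \frac{E + \left(13 + E + J\right)}{7 + J} = \frac{13 + J + 2 E}{7 + J}$)
$h + n{\left(b{\left(11 \right)},-182 \right)} = -46096 + \frac{13 + \frac{2}{7} + 2 \left(-182\right)}{7 + \frac{2}{7}} = -46096 + \frac{13 + \frac{2}{7} - 364}{\frac{51}{7}} = -46096 + \frac{7}{51} \left(- \frac{2455}{7}\right) = -46096 - \frac{2455}{51} = - \frac{2353351}{51}$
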